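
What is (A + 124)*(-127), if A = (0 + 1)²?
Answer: -15875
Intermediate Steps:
A = 1 (A = 1² = 1)
(A + 124)*(-127) = (1 + 124)*(-127) = 125*(-127) = -15875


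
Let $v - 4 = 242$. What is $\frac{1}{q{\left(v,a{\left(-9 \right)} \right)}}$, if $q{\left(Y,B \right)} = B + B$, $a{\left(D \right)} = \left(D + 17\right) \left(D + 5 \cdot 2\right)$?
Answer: $\frac{1}{16} \approx 0.0625$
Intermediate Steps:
$v = 246$ ($v = 4 + 242 = 246$)
$a{\left(D \right)} = \left(10 + D\right) \left(17 + D\right)$ ($a{\left(D \right)} = \left(17 + D\right) \left(D + 10\right) = \left(17 + D\right) \left(10 + D\right) = \left(10 + D\right) \left(17 + D\right)$)
$q{\left(Y,B \right)} = 2 B$
$\frac{1}{q{\left(v,a{\left(-9 \right)} \right)}} = \frac{1}{2 \left(170 + \left(-9\right)^{2} + 27 \left(-9\right)\right)} = \frac{1}{2 \left(170 + 81 - 243\right)} = \frac{1}{2 \cdot 8} = \frac{1}{16}$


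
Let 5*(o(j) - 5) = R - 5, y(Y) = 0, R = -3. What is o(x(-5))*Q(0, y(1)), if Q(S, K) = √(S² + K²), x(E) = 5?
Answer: 0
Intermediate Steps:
Q(S, K) = √(K² + S²)
o(j) = 17/5 (o(j) = 5 + (-3 - 5)/5 = 5 + (⅕)*(-8) = 5 - 8/5 = 17/5)
o(x(-5))*Q(0, y(1)) = 17*√(0² + 0²)/5 = 17*√(0 + 0)/5 = 17*√0/5 = (17/5)*0 = 0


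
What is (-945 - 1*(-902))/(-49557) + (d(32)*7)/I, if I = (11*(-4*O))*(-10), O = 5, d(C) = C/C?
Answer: 441499/109025400 ≈ 0.0040495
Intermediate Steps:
d(C) = 1
I = 2200 (I = (11*(-4*5))*(-10) = (11*(-20))*(-10) = -220*(-10) = 2200)
(-945 - 1*(-902))/(-49557) + (d(32)*7)/I = (-945 - 1*(-902))/(-49557) + (1*7)/2200 = (-945 + 902)*(-1/49557) + 7*(1/2200) = -43*(-1/49557) + 7/2200 = 43/49557 + 7/2200 = 441499/109025400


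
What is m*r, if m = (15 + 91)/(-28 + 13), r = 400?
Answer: -8480/3 ≈ -2826.7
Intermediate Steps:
m = -106/15 (m = 106/(-15) = 106*(-1/15) = -106/15 ≈ -7.0667)
m*r = -106/15*400 = -8480/3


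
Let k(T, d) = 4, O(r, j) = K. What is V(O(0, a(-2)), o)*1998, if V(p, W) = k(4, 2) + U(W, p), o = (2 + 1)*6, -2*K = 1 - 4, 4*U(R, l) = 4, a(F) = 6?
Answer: 9990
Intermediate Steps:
U(R, l) = 1 (U(R, l) = (1/4)*4 = 1)
K = 3/2 (K = -(1 - 4)/2 = -1/2*(-3) = 3/2 ≈ 1.5000)
O(r, j) = 3/2
o = 18 (o = 3*6 = 18)
V(p, W) = 5 (V(p, W) = 4 + 1 = 5)
V(O(0, a(-2)), o)*1998 = 5*1998 = 9990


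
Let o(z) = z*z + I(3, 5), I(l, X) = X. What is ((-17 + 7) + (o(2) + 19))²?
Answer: 324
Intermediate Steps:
o(z) = 5 + z² (o(z) = z*z + 5 = z² + 5 = 5 + z²)
((-17 + 7) + (o(2) + 19))² = ((-17 + 7) + ((5 + 2²) + 19))² = (-10 + ((5 + 4) + 19))² = (-10 + (9 + 19))² = (-10 + 28)² = 18² = 324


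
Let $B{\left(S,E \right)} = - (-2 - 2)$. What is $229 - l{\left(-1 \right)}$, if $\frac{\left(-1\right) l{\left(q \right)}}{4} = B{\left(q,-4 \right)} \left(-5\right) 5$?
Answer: $-171$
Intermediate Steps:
$B{\left(S,E \right)} = 4$ ($B{\left(S,E \right)} = - (-2 - 2) = \left(-1\right) \left(-4\right) = 4$)
$l{\left(q \right)} = 400$ ($l{\left(q \right)} = - 4 \cdot 4 \left(-5\right) 5 = - 4 \left(\left(-20\right) 5\right) = \left(-4\right) \left(-100\right) = 400$)
$229 - l{\left(-1 \right)} = 229 - 400 = -171$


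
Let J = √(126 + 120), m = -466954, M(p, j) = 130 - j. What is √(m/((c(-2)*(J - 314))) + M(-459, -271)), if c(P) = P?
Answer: √(401 - 233477/(314 - √246)) ≈ 19.536*I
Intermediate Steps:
J = √246 ≈ 15.684
√(m/((c(-2)*(J - 314))) + M(-459, -271)) = √(-466954*(-1/(2*(√246 - 314))) + (130 - 1*(-271))) = √(-466954*(-1/(2*(-314 + √246))) + (130 + 271)) = √(-466954/(628 - 2*√246) + 401) = √(401 - 466954/(628 - 2*√246))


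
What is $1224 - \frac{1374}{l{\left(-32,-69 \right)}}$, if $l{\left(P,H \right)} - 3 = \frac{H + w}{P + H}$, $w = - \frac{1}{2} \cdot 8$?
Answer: $\frac{160725}{188} \approx 854.92$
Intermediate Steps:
$w = -4$ ($w = \left(-1\right) \frac{1}{2} \cdot 8 = \left(- \frac{1}{2}\right) 8 = -4$)
$l{\left(P,H \right)} = 3 + \frac{-4 + H}{H + P}$ ($l{\left(P,H \right)} = 3 + \frac{H - 4}{P + H} = 3 + \frac{-4 + H}{H + P}$)
$1224 - \frac{1374}{l{\left(-32,-69 \right)}} = 1224 - \frac{1374}{\frac{1}{-69 - 32} \left(-4 + 3 \left(-32\right) + 4 \left(-69\right)\right)} = 1224 - \frac{1374}{\frac{1}{-101} \left(-4 - 96 - 276\right)} = 1224 - \frac{1374}{\left(- \frac{1}{101}\right) \left(-376\right)} = 1224 - \frac{1374}{\frac{376}{101}} = 1224 - \frac{69387}{188} = \frac{160725}{188}$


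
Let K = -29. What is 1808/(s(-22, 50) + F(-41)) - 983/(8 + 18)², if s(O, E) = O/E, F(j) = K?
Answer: -977459/15548 ≈ -62.867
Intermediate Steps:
F(j) = -29
s(O, E) = O/E
1808/(s(-22, 50) + F(-41)) - 983/(8 + 18)² = 1808/(-22/50 - 29) - 983/(8 + 18)² = 1808/(-22*1/50 - 29) - 983/(26²) = 1808/(-11/25 - 29) - 983/676 = 1808/(-736/25) - 983*1/676 = 1808*(-25/736) - 983/676 = -2825/46 - 983/676 = -977459/15548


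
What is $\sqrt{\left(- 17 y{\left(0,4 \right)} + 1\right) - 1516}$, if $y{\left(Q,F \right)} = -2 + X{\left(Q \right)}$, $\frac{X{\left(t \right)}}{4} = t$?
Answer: $i \sqrt{1481} \approx 38.484 i$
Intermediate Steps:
$X{\left(t \right)} = 4 t$
$y{\left(Q,F \right)} = -2 + 4 Q$
$\sqrt{\left(- 17 y{\left(0,4 \right)} + 1\right) - 1516} = \sqrt{\left(- 17 \left(-2 + 4 \cdot 0\right) + 1\right) - 1516} = \sqrt{\left(- 17 \left(-2 + 0\right) + 1\right) - 1516} = \sqrt{\left(\left(-17\right) \left(-2\right) + 1\right) - 1516} = \sqrt{\left(34 + 1\right) - 1516} = \sqrt{35 - 1516} = \sqrt{-1481} = i \sqrt{1481}$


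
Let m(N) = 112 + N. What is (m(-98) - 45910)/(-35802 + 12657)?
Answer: 45896/23145 ≈ 1.9830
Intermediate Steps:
(m(-98) - 45910)/(-35802 + 12657) = ((112 - 98) - 45910)/(-35802 + 12657) = (14 - 45910)/(-23145) = -45896*(-1/23145) = 45896/23145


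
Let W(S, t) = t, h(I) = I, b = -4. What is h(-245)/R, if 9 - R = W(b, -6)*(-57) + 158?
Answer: 245/491 ≈ 0.49898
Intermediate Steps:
R = -491 (R = 9 - (-6*(-57) + 158) = 9 - (342 + 158) = 9 - 1*500 = 9 - 500 = -491)
h(-245)/R = -245/(-491) = -245*(-1/491) = 245/491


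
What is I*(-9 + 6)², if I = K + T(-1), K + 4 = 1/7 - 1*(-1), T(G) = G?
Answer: -243/7 ≈ -34.714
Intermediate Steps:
K = -20/7 (K = -4 + (1/7 - 1*(-1)) = -4 + (⅐ + 1) = -4 + 8/7 = -20/7 ≈ -2.8571)
I = -27/7 (I = -20/7 - 1 = -27/7 ≈ -3.8571)
I*(-9 + 6)² = -27*(-9 + 6)²/7 = -27/7*(-3)² = -27/7*9 = -243/7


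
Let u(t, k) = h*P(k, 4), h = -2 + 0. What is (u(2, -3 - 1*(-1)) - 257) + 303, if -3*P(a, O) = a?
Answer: 134/3 ≈ 44.667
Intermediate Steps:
P(a, O) = -a/3
h = -2
u(t, k) = 2*k/3 (u(t, k) = -(-2)*k/3 = 2*k/3)
(u(2, -3 - 1*(-1)) - 257) + 303 = (2*(-3 - 1*(-1))/3 - 257) + 303 = (2*(-3 + 1)/3 - 257) + 303 = ((⅔)*(-2) - 257) + 303 = (-4/3 - 257) + 303 = -775/3 + 303 = 134/3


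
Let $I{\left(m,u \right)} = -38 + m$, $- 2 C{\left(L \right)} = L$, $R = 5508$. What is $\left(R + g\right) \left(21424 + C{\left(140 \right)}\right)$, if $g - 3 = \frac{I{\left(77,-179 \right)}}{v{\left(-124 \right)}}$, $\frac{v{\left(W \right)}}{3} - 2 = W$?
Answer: $\frac{7178456733}{61} \approx 1.1768 \cdot 10^{8}$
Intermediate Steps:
$C{\left(L \right)} = - \frac{L}{2}$
$v{\left(W \right)} = 6 + 3 W$
$g = \frac{353}{122}$ ($g = 3 + \frac{-38 + 77}{6 + 3 \left(-124\right)} = 3 + \frac{39}{6 - 372} = 3 + \frac{39}{-366} = 3 + 39 \left(- \frac{1}{366}\right) = 3 - \frac{13}{122} = \frac{353}{122} \approx 2.8934$)
$\left(R + g\right) \left(21424 + C{\left(140 \right)}\right) = \left(5508 + \frac{353}{122}\right) \left(21424 - 70\right) = \frac{672329 \left(21424 - 70\right)}{122} = \frac{672329}{122} \cdot 21354 = \frac{7178456733}{61}$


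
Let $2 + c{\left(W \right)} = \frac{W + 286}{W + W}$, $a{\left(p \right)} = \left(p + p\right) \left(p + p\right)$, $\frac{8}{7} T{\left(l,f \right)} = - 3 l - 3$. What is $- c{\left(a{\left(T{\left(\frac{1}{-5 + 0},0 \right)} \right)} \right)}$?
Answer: $- \frac{5827}{882} \approx -6.6066$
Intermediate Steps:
$T{\left(l,f \right)} = - \frac{21}{8} - \frac{21 l}{8}$ ($T{\left(l,f \right)} = \frac{7 \left(- 3 l - 3\right)}{8} = \frac{7 \left(-3 - 3 l\right)}{8} = - \frac{21}{8} - \frac{21 l}{8}$)
$a{\left(p \right)} = 4 p^{2}$ ($a{\left(p \right)} = 2 p 2 p = 4 p^{2}$)
$c{\left(W \right)} = -2 + \frac{286 + W}{2 W}$ ($c{\left(W \right)} = -2 + \frac{W + 286}{W + W} = -2 + \frac{286 + W}{2 W}$)
$- c{\left(a{\left(T{\left(\frac{1}{-5 + 0},0 \right)} \right)} \right)} = - (- \frac{3}{2} + \frac{143}{4 \left(- \frac{21}{8} - \frac{21}{8 \left(-5 + 0\right)}\right)^{2}}) = - (- \frac{3}{2} + \frac{143}{4 \left(- \frac{21}{8} - \frac{21}{8 \left(-5\right)}\right)^{2}}) = - (- \frac{3}{2} + \frac{143}{4 \left(- \frac{21}{8} - - \frac{21}{40}\right)^{2}}) = - (- \frac{3}{2} + \frac{143}{4 \left(- \frac{21}{8} + \frac{21}{40}\right)^{2}}) = - (- \frac{3}{2} + \frac{143}{4 \left(- \frac{21}{10}\right)^{2}}) = - (- \frac{3}{2} + \frac{143}{4 \cdot \frac{441}{100}}) = - (- \frac{3}{2} + \frac{143}{\frac{441}{25}}) = - (- \frac{3}{2} + 143 \cdot \frac{25}{441}) = - (- \frac{3}{2} + \frac{3575}{441}) = \left(-1\right) \frac{5827}{882} = - \frac{5827}{882}$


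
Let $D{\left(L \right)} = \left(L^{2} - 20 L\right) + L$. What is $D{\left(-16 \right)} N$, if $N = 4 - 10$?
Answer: $-3360$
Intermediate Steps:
$D{\left(L \right)} = L^{2} - 19 L$
$N = -6$ ($N = 4 - 10 = -6$)
$D{\left(-16 \right)} N = - 16 \left(-19 - 16\right) \left(-6\right) = \left(-16\right) \left(-35\right) \left(-6\right) = 560 \left(-6\right) = -3360$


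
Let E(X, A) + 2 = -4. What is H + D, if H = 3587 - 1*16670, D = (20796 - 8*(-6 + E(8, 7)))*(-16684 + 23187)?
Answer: 135847593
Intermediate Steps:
E(X, A) = -6 (E(X, A) = -2 - 4 = -6)
D = 135860676 (D = (20796 - 8*(-6 - 6))*(-16684 + 23187) = (20796 - 8*(-12))*6503 = (20796 + 96)*6503 = 20892*6503 = 135860676)
H = -13083 (H = 3587 - 16670 = -13083)
H + D = -13083 + 135860676 = 135847593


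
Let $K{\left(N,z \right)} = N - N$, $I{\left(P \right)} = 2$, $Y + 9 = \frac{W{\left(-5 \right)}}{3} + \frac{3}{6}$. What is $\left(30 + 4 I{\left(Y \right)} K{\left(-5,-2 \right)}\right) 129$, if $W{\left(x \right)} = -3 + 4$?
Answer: $3870$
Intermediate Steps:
$W{\left(x \right)} = 1$
$Y = - \frac{49}{6}$ ($Y = -9 + \left(1 \cdot \frac{1}{3} + \frac{3}{6}\right) = -9 + \left(1 \cdot \frac{1}{3} + 3 \cdot \frac{1}{6}\right) = -9 + \left(\frac{1}{3} + \frac{1}{2}\right) = -9 + \frac{5}{6} = - \frac{49}{6} \approx -8.1667$)
$K{\left(N,z \right)} = 0$
$\left(30 + 4 I{\left(Y \right)} K{\left(-5,-2 \right)}\right) 129 = \left(30 + 4 \cdot 2 \cdot 0\right) 129 = \left(30 + 8 \cdot 0\right) 129 = \left(30 + 0\right) 129 = 30 \cdot 129 = 3870$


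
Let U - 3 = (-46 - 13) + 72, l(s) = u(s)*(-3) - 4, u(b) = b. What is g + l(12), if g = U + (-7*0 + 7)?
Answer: -17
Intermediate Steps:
l(s) = -4 - 3*s (l(s) = s*(-3) - 4 = -3*s - 4 = -4 - 3*s)
U = 16 (U = 3 + ((-46 - 13) + 72) = 3 + (-59 + 72) = 3 + 13 = 16)
g = 23 (g = 16 + (-7*0 + 7) = 16 + (0 + 7) = 16 + 7 = 23)
g + l(12) = 23 + (-4 - 3*12) = 23 + (-4 - 36) = 23 - 40 = -17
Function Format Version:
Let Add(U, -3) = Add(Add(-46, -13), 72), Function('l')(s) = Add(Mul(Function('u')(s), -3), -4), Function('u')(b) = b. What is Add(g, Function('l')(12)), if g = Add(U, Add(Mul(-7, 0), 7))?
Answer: -17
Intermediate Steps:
Function('l')(s) = Add(-4, Mul(-3, s)) (Function('l')(s) = Add(Mul(s, -3), -4) = Add(Mul(-3, s), -4) = Add(-4, Mul(-3, s)))
U = 16 (U = Add(3, Add(Add(-46, -13), 72)) = Add(3, Add(-59, 72)) = Add(3, 13) = 16)
g = 23 (g = Add(16, Add(Mul(-7, 0), 7)) = Add(16, Add(0, 7)) = Add(16, 7) = 23)
Add(g, Function('l')(12)) = Add(23, Add(-4, Mul(-3, 12))) = Add(23, Add(-4, -36)) = Add(23, -40) = -17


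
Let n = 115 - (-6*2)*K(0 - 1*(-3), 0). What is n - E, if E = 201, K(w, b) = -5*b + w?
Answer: -50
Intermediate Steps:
K(w, b) = w - 5*b
n = 151 (n = 115 - (-6*2)*((0 - 1*(-3)) - 5*0) = 115 - (-12)*((0 + 3) + 0) = 115 - (-12)*(3 + 0) = 115 - (-12)*3 = 115 - 1*(-36) = 115 + 36 = 151)
n - E = 151 - 1*201 = 151 - 201 = -50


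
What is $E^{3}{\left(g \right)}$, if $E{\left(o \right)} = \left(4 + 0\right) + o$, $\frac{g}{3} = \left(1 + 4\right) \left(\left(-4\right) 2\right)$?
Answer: $-1560896$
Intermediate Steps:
$g = -120$ ($g = 3 \left(1 + 4\right) \left(\left(-4\right) 2\right) = 3 \cdot 5 \left(-8\right) = 3 \left(-40\right) = -120$)
$E{\left(o \right)} = 4 + o$
$E^{3}{\left(g \right)} = \left(4 - 120\right)^{3} = \left(-116\right)^{3} = -1560896$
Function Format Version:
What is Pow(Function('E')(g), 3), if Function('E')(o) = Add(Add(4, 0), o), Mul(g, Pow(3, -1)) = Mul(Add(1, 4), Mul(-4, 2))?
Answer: -1560896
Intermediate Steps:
g = -120 (g = Mul(3, Mul(Add(1, 4), Mul(-4, 2))) = Mul(3, Mul(5, -8)) = Mul(3, -40) = -120)
Function('E')(o) = Add(4, o)
Pow(Function('E')(g), 3) = Pow(Add(4, -120), 3) = Pow(-116, 3) = -1560896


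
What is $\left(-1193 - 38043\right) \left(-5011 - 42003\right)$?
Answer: $1844641304$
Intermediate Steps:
$\left(-1193 - 38043\right) \left(-5011 - 42003\right) = \left(-39236\right) \left(-47014\right) = 1844641304$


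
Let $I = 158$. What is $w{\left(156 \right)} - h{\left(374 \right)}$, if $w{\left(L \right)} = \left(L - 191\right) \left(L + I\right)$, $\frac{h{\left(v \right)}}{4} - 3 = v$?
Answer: $-12498$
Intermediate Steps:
$h{\left(v \right)} = 12 + 4 v$
$w{\left(L \right)} = \left(-191 + L\right) \left(158 + L\right)$ ($w{\left(L \right)} = \left(L - 191\right) \left(L + 158\right) = \left(-191 + L\right) \left(158 + L\right)$)
$w{\left(156 \right)} - h{\left(374 \right)} = \left(-30178 + 156^{2} - 5148\right) - \left(12 + 4 \cdot 374\right) = \left(-30178 + 24336 - 5148\right) - \left(12 + 1496\right) = -10990 - 1508 = -12498$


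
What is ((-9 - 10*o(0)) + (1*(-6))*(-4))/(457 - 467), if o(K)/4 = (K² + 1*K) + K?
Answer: -3/2 ≈ -1.5000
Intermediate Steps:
o(K) = 4*K² + 8*K (o(K) = 4*((K² + 1*K) + K) = 4*((K² + K) + K) = 4*((K + K²) + K) = 4*(K² + 2*K) = 4*K² + 8*K)
((-9 - 10*o(0)) + (1*(-6))*(-4))/(457 - 467) = ((-9 - 40*0*(2 + 0)) + (1*(-6))*(-4))/(457 - 467) = ((-9 - 40*0*2) - 6*(-4))/(-10) = ((-9 - 10*0) + 24)*(-⅒) = ((-9 + 0) + 24)*(-⅒) = (-9 + 24)*(-⅒) = 15*(-⅒) = -3/2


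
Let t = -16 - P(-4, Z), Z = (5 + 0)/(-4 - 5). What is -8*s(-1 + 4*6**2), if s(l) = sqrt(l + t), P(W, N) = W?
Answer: -8*sqrt(131) ≈ -91.564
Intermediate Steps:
Z = -5/9 (Z = 5/(-9) = 5*(-1/9) = -5/9 ≈ -0.55556)
t = -12 (t = -16 - 1*(-4) = -16 + 4 = -12)
s(l) = sqrt(-12 + l) (s(l) = sqrt(l - 12) = sqrt(-12 + l))
-8*s(-1 + 4*6**2) = -8*sqrt(-12 + (-1 + 4*6**2)) = -8*sqrt(-12 + (-1 + 4*36)) = -8*sqrt(-12 + (-1 + 144)) = -8*sqrt(-12 + 143) = -8*sqrt(131)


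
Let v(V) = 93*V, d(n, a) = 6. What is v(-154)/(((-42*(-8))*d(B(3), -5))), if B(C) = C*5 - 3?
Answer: -341/48 ≈ -7.1042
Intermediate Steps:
B(C) = -3 + 5*C (B(C) = 5*C - 3 = -3 + 5*C)
v(-154)/(((-42*(-8))*d(B(3), -5))) = (93*(-154))/((-42*(-8)*6)) = -14322/(336*6) = -14322/2016 = -14322*1/2016 = -341/48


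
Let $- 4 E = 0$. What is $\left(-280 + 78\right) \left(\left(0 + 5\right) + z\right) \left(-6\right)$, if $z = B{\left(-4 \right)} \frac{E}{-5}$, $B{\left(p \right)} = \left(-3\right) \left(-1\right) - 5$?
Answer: $6060$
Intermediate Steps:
$E = 0$ ($E = \left(- \frac{1}{4}\right) 0 = 0$)
$B{\left(p \right)} = -2$ ($B{\left(p \right)} = 3 - 5 = -2$)
$z = 0$ ($z = - 2 \frac{0}{-5} = - 2 \cdot 0 \left(- \frac{1}{5}\right) = \left(-2\right) 0 = 0$)
$\left(-280 + 78\right) \left(\left(0 + 5\right) + z\right) \left(-6\right) = \left(-280 + 78\right) \left(\left(0 + 5\right) + 0\right) \left(-6\right) = - 202 \left(5 + 0\right) \left(-6\right) = - 202 \cdot 5 \left(-6\right) = \left(-202\right) \left(-30\right) = 6060$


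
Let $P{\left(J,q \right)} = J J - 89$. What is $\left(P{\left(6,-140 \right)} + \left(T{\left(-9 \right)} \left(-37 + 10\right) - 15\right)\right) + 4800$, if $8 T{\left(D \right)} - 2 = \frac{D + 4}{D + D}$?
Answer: $\frac{75589}{16} \approx 4724.3$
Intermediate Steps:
$P{\left(J,q \right)} = -89 + J^{2}$ ($P{\left(J,q \right)} = J^{2} - 89 = -89 + J^{2}$)
$T{\left(D \right)} = \frac{1}{4} + \frac{4 + D}{16 D}$ ($T{\left(D \right)} = \frac{1}{4} + \frac{\left(D + 4\right) \frac{1}{D + D}}{8} = \frac{1}{4} + \frac{\left(4 + D\right) \frac{1}{2 D}}{8} = \frac{1}{4} + \frac{\frac{1}{2} \frac{1}{D} \left(4 + D\right)}{8} = \frac{1}{4} + \frac{4 + D}{16 D}$)
$\left(P{\left(6,-140 \right)} + \left(T{\left(-9 \right)} \left(-37 + 10\right) - 15\right)\right) + 4800 = \left(\left(-89 + 6^{2}\right) - \left(15 - \frac{4 + 5 \left(-9\right)}{16 \left(-9\right)} \left(-37 + 10\right)\right)\right) + 4800 = \left(\left(-89 + 36\right) - \left(15 - \frac{1}{16} \left(- \frac{1}{9}\right) \left(4 - 45\right) \left(-27\right)\right)\right) + 4800 = \left(-53 - \left(15 - \frac{1}{16} \left(- \frac{1}{9}\right) \left(-41\right) \left(-27\right)\right)\right) + 4800 = \left(-53 + \left(\frac{41}{144} \left(-27\right) - 15\right)\right) + 4800 = \left(-53 - \frac{363}{16}\right) + 4800 = - \frac{1211}{16} + 4800 = \frac{75589}{16}$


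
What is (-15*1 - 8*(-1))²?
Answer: 49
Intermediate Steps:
(-15*1 - 8*(-1))² = (-15 + 8)² = (-7)² = 49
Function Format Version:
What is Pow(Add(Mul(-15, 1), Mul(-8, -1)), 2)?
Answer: 49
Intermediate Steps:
Pow(Add(Mul(-15, 1), Mul(-8, -1)), 2) = Pow(Add(-15, 8), 2) = Pow(-7, 2) = 49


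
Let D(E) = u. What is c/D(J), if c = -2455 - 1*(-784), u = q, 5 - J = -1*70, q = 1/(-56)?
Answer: 93576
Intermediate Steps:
q = -1/56 ≈ -0.017857
J = 75 (J = 5 - (-1)*70 = 5 - 1*(-70) = 5 + 70 = 75)
u = -1/56 ≈ -0.017857
D(E) = -1/56
c = -1671 (c = -2455 + 784 = -1671)
c/D(J) = -1671/(-1/56) = -1671*(-56) = 93576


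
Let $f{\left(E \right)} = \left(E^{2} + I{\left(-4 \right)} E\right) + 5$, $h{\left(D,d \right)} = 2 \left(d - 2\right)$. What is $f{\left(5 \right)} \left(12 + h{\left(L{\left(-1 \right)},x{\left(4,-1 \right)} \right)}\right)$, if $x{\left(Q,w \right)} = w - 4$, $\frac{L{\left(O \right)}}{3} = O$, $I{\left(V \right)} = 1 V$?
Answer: $-20$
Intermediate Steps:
$I{\left(V \right)} = V$
$L{\left(O \right)} = 3 O$
$x{\left(Q,w \right)} = -4 + w$
$h{\left(D,d \right)} = -4 + 2 d$ ($h{\left(D,d \right)} = 2 \left(-2 + d\right) = -4 + 2 d$)
$f{\left(E \right)} = 5 + E^{2} - 4 E$ ($f{\left(E \right)} = \left(E^{2} - 4 E\right) + 5 = 5 + E^{2} - 4 E$)
$f{\left(5 \right)} \left(12 + h{\left(L{\left(-1 \right)},x{\left(4,-1 \right)} \right)}\right) = \left(5 + 5^{2} - 20\right) \left(12 + \left(-4 + 2 \left(-4 - 1\right)\right)\right) = \left(5 + 25 - 20\right) \left(12 + \left(-4 + 2 \left(-5\right)\right)\right) = 10 \left(12 - 14\right) = 10 \left(-2\right) = -20$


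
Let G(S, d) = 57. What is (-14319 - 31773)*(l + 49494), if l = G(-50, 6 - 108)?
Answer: -2283904692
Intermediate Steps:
l = 57
(-14319 - 31773)*(l + 49494) = (-14319 - 31773)*(57 + 49494) = -46092*49551 = -2283904692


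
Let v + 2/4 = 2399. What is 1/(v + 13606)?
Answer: 2/32009 ≈ 6.2482e-5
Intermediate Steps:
v = 4797/2 (v = -½ + 2399 = 4797/2 ≈ 2398.5)
1/(v + 13606) = 1/(4797/2 + 13606) = 1/(32009/2) = 2/32009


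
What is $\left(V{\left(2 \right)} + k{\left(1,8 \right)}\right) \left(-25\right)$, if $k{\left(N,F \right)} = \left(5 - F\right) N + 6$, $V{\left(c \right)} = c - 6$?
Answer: $25$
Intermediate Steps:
$V{\left(c \right)} = -6 + c$ ($V{\left(c \right)} = c - 6 = -6 + c$)
$k{\left(N,F \right)} = 6 + N \left(5 - F\right)$ ($k{\left(N,F \right)} = N \left(5 - F\right) + 6 = 6 + N \left(5 - F\right)$)
$\left(V{\left(2 \right)} + k{\left(1,8 \right)}\right) \left(-25\right) = \left(\left(-6 + 2\right) + \left(6 + 5 \cdot 1 - 8 \cdot 1\right)\right) \left(-25\right) = \left(-4 + \left(6 + 5 - 8\right)\right) \left(-25\right) = \left(-4 + 3\right) \left(-25\right) = \left(-1\right) \left(-25\right) = 25$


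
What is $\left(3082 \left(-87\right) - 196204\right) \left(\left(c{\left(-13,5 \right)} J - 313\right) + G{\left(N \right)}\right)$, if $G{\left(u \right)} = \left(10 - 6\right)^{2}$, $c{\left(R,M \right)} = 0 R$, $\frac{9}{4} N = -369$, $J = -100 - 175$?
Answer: $137908386$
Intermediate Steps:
$J = -275$
$N = -164$ ($N = \frac{4}{9} \left(-369\right) = -164$)
$c{\left(R,M \right)} = 0$
$G{\left(u \right)} = 16$ ($G{\left(u \right)} = 4^{2} = 16$)
$\left(3082 \left(-87\right) - 196204\right) \left(\left(c{\left(-13,5 \right)} J - 313\right) + G{\left(N \right)}\right) = \left(3082 \left(-87\right) - 196204\right) \left(\left(0 \left(-275\right) - 313\right) + 16\right) = \left(-268134 - 196204\right) \left(\left(0 - 313\right) + 16\right) = - 464338 \left(-313 + 16\right) = \left(-464338\right) \left(-297\right) = 137908386$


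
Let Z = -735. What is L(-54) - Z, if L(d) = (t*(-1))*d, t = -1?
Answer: 681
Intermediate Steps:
L(d) = d (L(d) = (-1*(-1))*d = 1*d = d)
L(-54) - Z = -54 - 1*(-735) = -54 + 735 = 681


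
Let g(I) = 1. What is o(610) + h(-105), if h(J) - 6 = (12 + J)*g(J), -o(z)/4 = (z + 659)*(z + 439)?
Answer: -5324811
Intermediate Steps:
o(z) = -4*(439 + z)*(659 + z) (o(z) = -4*(z + 659)*(z + 439) = -4*(659 + z)*(439 + z) = -4*(439 + z)*(659 + z))
h(J) = 18 + J (h(J) = 6 + (12 + J)*1 = 6 + (12 + J) = 18 + J)
o(610) + h(-105) = (-1157204 - 4392*610 - 4*610²) + (18 - 105) = (-1157204 - 2679120 - 4*372100) - 87 = (-1157204 - 2679120 - 1488400) - 87 = -5324724 - 87 = -5324811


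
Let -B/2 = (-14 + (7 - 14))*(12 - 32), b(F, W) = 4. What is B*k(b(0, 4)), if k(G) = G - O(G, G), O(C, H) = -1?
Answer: -4200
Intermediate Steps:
k(G) = 1 + G (k(G) = G - 1*(-1) = G + 1 = 1 + G)
B = -840 (B = -2*(-14 + (7 - 14))*(12 - 32) = -2*(-14 - 7)*(-20) = -(-42)*(-20) = -2*420 = -840)
B*k(b(0, 4)) = -840*(1 + 4) = -840*5 = -4200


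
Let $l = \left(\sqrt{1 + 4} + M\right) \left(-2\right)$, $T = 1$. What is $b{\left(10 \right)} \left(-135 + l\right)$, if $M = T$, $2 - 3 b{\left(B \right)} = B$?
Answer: $\frac{1096}{3} + \frac{16 \sqrt{5}}{3} \approx 377.26$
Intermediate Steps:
$b{\left(B \right)} = \frac{2}{3} - \frac{B}{3}$
$M = 1$
$l = -2 - 2 \sqrt{5}$ ($l = \left(\sqrt{1 + 4} + 1\right) \left(-2\right) = \left(\sqrt{5} + 1\right) \left(-2\right) = \left(1 + \sqrt{5}\right) \left(-2\right) = -2 - 2 \sqrt{5} \approx -6.4721$)
$b{\left(10 \right)} \left(-135 + l\right) = \left(\frac{2}{3} - \frac{10}{3}\right) \left(-135 - \left(2 + 2 \sqrt{5}\right)\right) = \left(\frac{2}{3} - \frac{10}{3}\right) \left(-137 - 2 \sqrt{5}\right) = - \frac{8 \left(-137 - 2 \sqrt{5}\right)}{3} = \frac{1096}{3} + \frac{16 \sqrt{5}}{3}$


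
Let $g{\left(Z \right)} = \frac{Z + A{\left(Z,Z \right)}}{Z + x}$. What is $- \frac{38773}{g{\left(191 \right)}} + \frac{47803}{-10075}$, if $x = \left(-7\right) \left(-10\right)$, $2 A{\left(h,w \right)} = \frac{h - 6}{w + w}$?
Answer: $- \frac{25967253071809}{490682725} \approx -52921.0$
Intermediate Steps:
$A{\left(h,w \right)} = \frac{-6 + h}{4 w}$ ($A{\left(h,w \right)} = \frac{\left(h - 6\right) \frac{1}{w + w}}{2} = \frac{\left(-6 + h\right) \frac{1}{2 w}}{2} = \frac{\frac{1}{2} \frac{1}{w} \left(-6 + h\right)}{2} = \frac{-6 + h}{4 w}$)
$x = 70$
$g{\left(Z \right)} = \frac{Z + \frac{-6 + Z}{4 Z}}{70 + Z}$ ($g{\left(Z \right)} = \frac{Z + \frac{-6 + Z}{4 Z}}{Z + 70} = \frac{Z + \frac{-6 + Z}{4 Z}}{70 + Z}$)
$- \frac{38773}{g{\left(191 \right)}} + \frac{47803}{-10075} = - \frac{38773}{\frac{1}{4} \cdot \frac{1}{191} \frac{1}{70 + 191} \left(-6 + 191 + 4 \cdot 191^{2}\right)} + \frac{47803}{-10075} = - \frac{38773}{\frac{1}{4} \cdot \frac{1}{191} \cdot \frac{1}{261} \left(-6 + 191 + 4 \cdot 36481\right)} + 47803 \left(- \frac{1}{10075}\right) = - \frac{38773}{\frac{1}{4} \cdot \frac{1}{191} \cdot \frac{1}{261} \left(-6 + 191 + 145924\right)} - \frac{47803}{10075} = - \frac{38773}{\frac{1}{4} \cdot \frac{1}{191} \cdot \frac{1}{261} \cdot 146109} - \frac{47803}{10075} = - \frac{38773}{\frac{48703}{66468}} - \frac{47803}{10075} = \left(-38773\right) \frac{66468}{48703} - \frac{47803}{10075} = - \frac{2577163764}{48703} - \frac{47803}{10075} = - \frac{25967253071809}{490682725}$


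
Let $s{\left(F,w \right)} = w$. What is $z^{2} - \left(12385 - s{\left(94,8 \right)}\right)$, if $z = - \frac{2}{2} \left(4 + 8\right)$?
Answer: $-12233$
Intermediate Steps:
$z = -12$ ($z = \left(-2\right) \frac{1}{2} \cdot 12 = \left(-1\right) 12 = -12$)
$z^{2} - \left(12385 - s{\left(94,8 \right)}\right) = \left(-12\right)^{2} - \left(12385 - 8\right) = 144 - \left(12385 - 8\right) = 144 - 12377 = -12233$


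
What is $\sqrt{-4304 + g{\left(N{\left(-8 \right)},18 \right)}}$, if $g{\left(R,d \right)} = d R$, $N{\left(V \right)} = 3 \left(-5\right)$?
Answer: $i \sqrt{4574} \approx 67.631 i$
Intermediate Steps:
$N{\left(V \right)} = -15$
$g{\left(R,d \right)} = R d$
$\sqrt{-4304 + g{\left(N{\left(-8 \right)},18 \right)}} = \sqrt{-4304 - 270} = \sqrt{-4574} = i \sqrt{4574}$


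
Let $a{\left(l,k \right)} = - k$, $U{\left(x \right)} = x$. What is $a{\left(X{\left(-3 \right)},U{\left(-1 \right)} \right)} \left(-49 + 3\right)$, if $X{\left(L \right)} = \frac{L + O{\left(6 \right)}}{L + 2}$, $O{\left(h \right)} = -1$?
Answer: $-46$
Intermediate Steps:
$X{\left(L \right)} = \frac{-1 + L}{2 + L}$ ($X{\left(L \right)} = \frac{L - 1}{L + 2} = \frac{-1 + L}{2 + L}$)
$a{\left(X{\left(-3 \right)},U{\left(-1 \right)} \right)} \left(-49 + 3\right) = \left(-1\right) \left(-1\right) \left(-49 + 3\right) = 1 \left(-46\right) = -46$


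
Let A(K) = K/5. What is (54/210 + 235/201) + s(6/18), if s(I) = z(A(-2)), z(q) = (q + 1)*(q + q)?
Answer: 33286/35175 ≈ 0.94630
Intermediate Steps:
A(K) = K/5 (A(K) = K*(⅕) = K/5)
z(q) = 2*q*(1 + q) (z(q) = (1 + q)*(2*q) = 2*q*(1 + q))
s(I) = -12/25 (s(I) = 2*((⅕)*(-2))*(1 + (⅕)*(-2)) = 2*(-⅖)*(1 - ⅖) = 2*(-⅖)*(⅗) = -12/25)
(54/210 + 235/201) + s(6/18) = (54/210 + 235/201) - 12/25 = (54*(1/210) + 235*(1/201)) - 12/25 = (9/35 + 235/201) - 12/25 = 10034/7035 - 12/25 = 33286/35175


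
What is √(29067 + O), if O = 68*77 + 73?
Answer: 2*√8594 ≈ 185.41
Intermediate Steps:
O = 5309 (O = 5236 + 73 = 5309)
√(29067 + O) = √(29067 + 5309) = √34376 = 2*√8594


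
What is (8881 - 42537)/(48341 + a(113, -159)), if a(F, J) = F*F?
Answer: -2404/4365 ≈ -0.55075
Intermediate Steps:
a(F, J) = F²
(8881 - 42537)/(48341 + a(113, -159)) = (8881 - 42537)/(48341 + 113²) = -33656/(48341 + 12769) = -33656/61110 = -33656*1/61110 = -2404/4365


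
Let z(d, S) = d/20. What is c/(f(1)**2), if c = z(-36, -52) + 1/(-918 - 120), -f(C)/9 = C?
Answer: -9347/420390 ≈ -0.022234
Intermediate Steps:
z(d, S) = d/20 (z(d, S) = d*(1/20) = d/20)
f(C) = -9*C
c = -9347/5190 (c = (1/20)*(-36) + 1/(-918 - 120) = -9/5 + 1/(-1038) = -9/5 - 1/1038 = -9347/5190 ≈ -1.8010)
c/(f(1)**2) = -9347/(5190*((-9*1)**2)) = -9347/(5190*((-9)**2)) = -9347/5190/81 = -9347/5190*1/81 = -9347/420390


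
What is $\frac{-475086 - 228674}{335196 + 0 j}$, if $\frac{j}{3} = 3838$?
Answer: $- \frac{175940}{83799} \approx -2.0995$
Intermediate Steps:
$j = 11514$ ($j = 3 \cdot 3838 = 11514$)
$\frac{-475086 - 228674}{335196 + 0 j} = \frac{-475086 - 228674}{335196 + 0 \cdot 11514} = - \frac{703760}{335196 + 0} = - \frac{703760}{335196} = \left(-703760\right) \frac{1}{335196} = - \frac{175940}{83799}$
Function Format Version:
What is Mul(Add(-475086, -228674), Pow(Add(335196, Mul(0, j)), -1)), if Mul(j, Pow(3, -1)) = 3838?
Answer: Rational(-175940, 83799) ≈ -2.0995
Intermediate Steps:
j = 11514 (j = Mul(3, 3838) = 11514)
Mul(Add(-475086, -228674), Pow(Add(335196, Mul(0, j)), -1)) = Mul(Add(-475086, -228674), Pow(Add(335196, Mul(0, 11514)), -1)) = Mul(-703760, Pow(Add(335196, 0), -1)) = Mul(-703760, Pow(335196, -1)) = Mul(-703760, Rational(1, 335196)) = Rational(-175940, 83799)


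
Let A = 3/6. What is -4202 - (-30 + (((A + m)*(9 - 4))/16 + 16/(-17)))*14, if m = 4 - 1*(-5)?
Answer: -1036425/272 ≈ -3810.4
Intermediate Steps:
A = 1/2 (A = 3*(1/6) = 1/2 ≈ 0.50000)
m = 9 (m = 4 + 5 = 9)
-4202 - (-30 + (((A + m)*(9 - 4))/16 + 16/(-17)))*14 = -4202 - (-30 + (((1/2 + 9)*(9 - 4))/16 + 16/(-17)))*14 = -4202 - (-30 + (((19/2)*5)*(1/16) + 16*(-1/17)))*14 = -4202 - (-30 + ((95/2)*(1/16) - 16/17))*14 = -4202 - (-30 + (95/32 - 16/17))*14 = -4202 - (-30 + 1103/544)*14 = -4202 - (-15217)*14/544 = -4202 - 1*(-106519/272) = -4202 + 106519/272 = -1036425/272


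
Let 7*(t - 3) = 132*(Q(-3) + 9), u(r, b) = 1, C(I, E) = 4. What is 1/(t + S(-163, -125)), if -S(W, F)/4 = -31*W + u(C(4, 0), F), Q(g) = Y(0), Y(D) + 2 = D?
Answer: -1/20081 ≈ -4.9798e-5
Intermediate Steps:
Y(D) = -2 + D
Q(g) = -2 (Q(g) = -2 + 0 = -2)
S(W, F) = -4 + 124*W (S(W, F) = -4*(-31*W + 1) = -4*(1 - 31*W) = -4 + 124*W)
t = 135 (t = 3 + (132*(-2 + 9))/7 = 3 + (132*7)/7 = 3 + (1/7)*924 = 3 + 132 = 135)
1/(t + S(-163, -125)) = 1/(135 + (-4 + 124*(-163))) = 1/(135 + (-4 - 20212)) = 1/(135 - 20216) = 1/(-20081) = -1/20081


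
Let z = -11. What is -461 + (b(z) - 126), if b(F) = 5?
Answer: -582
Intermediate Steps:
-461 + (b(z) - 126) = -461 + (5 - 126) = -461 - 121 = -582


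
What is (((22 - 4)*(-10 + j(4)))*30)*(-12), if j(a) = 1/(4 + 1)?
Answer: 63504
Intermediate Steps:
j(a) = 1/5
(((22 - 4)*(-10 + j(4)))*30)*(-12) = (((22 - 4)*(-10 + 1/5))*30)*(-12) = ((18*(-49/5))*30)*(-12) = -882/5*30*(-12) = -5292*(-12) = 63504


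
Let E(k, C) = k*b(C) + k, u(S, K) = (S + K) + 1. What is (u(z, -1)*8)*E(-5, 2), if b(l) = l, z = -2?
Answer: 240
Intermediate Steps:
u(S, K) = 1 + K + S (u(S, K) = (K + S) + 1 = 1 + K + S)
E(k, C) = k + C*k (E(k, C) = k*C + k = C*k + k = k + C*k)
(u(z, -1)*8)*E(-5, 2) = ((1 - 1 - 2)*8)*(-5*(1 + 2)) = (-2*8)*(-5*3) = -16*(-15) = 240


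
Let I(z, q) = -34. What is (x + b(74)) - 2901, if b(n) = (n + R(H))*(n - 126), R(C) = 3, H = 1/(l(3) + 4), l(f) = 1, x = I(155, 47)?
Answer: -6939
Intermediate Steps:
x = -34
H = ⅕ (H = 1/(1 + 4) = 1/5 = ⅕ ≈ 0.20000)
b(n) = (-126 + n)*(3 + n) (b(n) = (n + 3)*(n - 126) = (3 + n)*(-126 + n) = (-126 + n)*(3 + n))
(x + b(74)) - 2901 = (-34 + (-378 + 74² - 123*74)) - 2901 = (-34 + (-378 + 5476 - 9102)) - 2901 = (-34 - 4004) - 2901 = -4038 - 2901 = -6939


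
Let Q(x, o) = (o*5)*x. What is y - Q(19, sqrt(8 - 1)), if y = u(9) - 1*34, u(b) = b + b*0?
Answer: -25 - 95*sqrt(7) ≈ -276.35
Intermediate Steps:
u(b) = b (u(b) = b + 0 = b)
y = -25 (y = 9 - 1*34 = 9 - 34 = -25)
Q(x, o) = 5*o*x (Q(x, o) = (5*o)*x = 5*o*x)
y - Q(19, sqrt(8 - 1)) = -25 - 5*sqrt(8 - 1)*19 = -25 - 5*sqrt(7)*19 = -25 - 95*sqrt(7)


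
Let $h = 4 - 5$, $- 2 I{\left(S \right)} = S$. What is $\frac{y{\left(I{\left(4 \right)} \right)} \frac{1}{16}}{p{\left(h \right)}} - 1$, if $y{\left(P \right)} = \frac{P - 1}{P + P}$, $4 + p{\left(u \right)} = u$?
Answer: $- \frac{323}{320} \approx -1.0094$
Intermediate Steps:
$I{\left(S \right)} = - \frac{S}{2}$
$h = -1$ ($h = 4 - 5 = -1$)
$p{\left(u \right)} = -4 + u$
$y{\left(P \right)} = \frac{-1 + P}{2 P}$
$\frac{y{\left(I{\left(4 \right)} \right)} \frac{1}{16}}{p{\left(h \right)}} - 1 = \frac{\frac{-1 - 2}{2 \left(\left(- \frac{1}{2}\right) 4\right)} \frac{1}{16}}{-4 - 1} - 1 = \frac{\frac{-1 - 2}{2 \left(-2\right)} \frac{1}{16}}{-5} - 1 = \frac{1}{2} \left(- \frac{1}{2}\right) \left(-3\right) \frac{1}{16} \left(- \frac{1}{5}\right) - 1 = \frac{3}{4} \cdot \frac{1}{16} \left(- \frac{1}{5}\right) - 1 = \frac{3}{64} \left(- \frac{1}{5}\right) - 1 = - \frac{3}{320} - 1 = - \frac{323}{320}$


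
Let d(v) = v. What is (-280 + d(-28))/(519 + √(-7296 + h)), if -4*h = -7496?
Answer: -159852/274783 + 308*I*√5422/274783 ≈ -0.58174 + 0.082536*I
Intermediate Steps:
h = 1874 (h = -¼*(-7496) = 1874)
(-280 + d(-28))/(519 + √(-7296 + h)) = (-280 - 28)/(519 + √(-7296 + 1874)) = -308/(519 + √(-5422)) = -308/(519 + I*√5422)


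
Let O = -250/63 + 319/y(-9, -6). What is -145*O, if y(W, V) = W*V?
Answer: -106285/378 ≈ -281.18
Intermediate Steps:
y(W, V) = V*W
O = 733/378 (O = -250/63 + 319/((-6*(-9))) = -250*1/63 + 319/54 = -250/63 + 319*(1/54) = -250/63 + 319/54 = 733/378 ≈ 1.9392)
-145*O = -145*733/378 = -106285/378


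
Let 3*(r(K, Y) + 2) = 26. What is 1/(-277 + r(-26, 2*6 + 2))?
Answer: -3/811 ≈ -0.0036991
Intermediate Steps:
r(K, Y) = 20/3 (r(K, Y) = -2 + (⅓)*26 = -2 + 26/3 = 20/3)
1/(-277 + r(-26, 2*6 + 2)) = 1/(-277 + 20/3) = 1/(-811/3) = -3/811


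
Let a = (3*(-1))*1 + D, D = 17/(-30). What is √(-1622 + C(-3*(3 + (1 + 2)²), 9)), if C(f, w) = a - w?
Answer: I*√1471110/30 ≈ 40.43*I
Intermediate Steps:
D = -17/30 (D = 17*(-1/30) = -17/30 ≈ -0.56667)
a = -107/30 (a = (3*(-1))*1 - 17/30 = -3*1 - 17/30 = -3 - 17/30 = -107/30 ≈ -3.5667)
C(f, w) = -107/30 - w
√(-1622 + C(-3*(3 + (1 + 2)²), 9)) = √(-1622 + (-107/30 - 1*9)) = √(-1622 + (-107/30 - 9)) = √(-1622 - 377/30) = √(-49037/30) = I*√1471110/30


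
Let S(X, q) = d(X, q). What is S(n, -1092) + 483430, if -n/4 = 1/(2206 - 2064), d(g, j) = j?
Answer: 482338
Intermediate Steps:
n = -2/71 (n = -4/(2206 - 2064) = -4/142 = -4*1/142 = -2/71 ≈ -0.028169)
S(X, q) = q
S(n, -1092) + 483430 = -1092 + 483430 = 482338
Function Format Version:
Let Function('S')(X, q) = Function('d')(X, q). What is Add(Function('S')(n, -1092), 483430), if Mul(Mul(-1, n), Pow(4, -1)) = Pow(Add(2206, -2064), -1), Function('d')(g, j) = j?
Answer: 482338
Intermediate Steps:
n = Rational(-2, 71) (n = Mul(-4, Pow(Add(2206, -2064), -1)) = Mul(-4, Pow(142, -1)) = Mul(-4, Rational(1, 142)) = Rational(-2, 71) ≈ -0.028169)
Function('S')(X, q) = q
Add(Function('S')(n, -1092), 483430) = Add(-1092, 483430) = 482338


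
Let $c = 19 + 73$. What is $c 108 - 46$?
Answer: $9890$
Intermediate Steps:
$c = 92$
$c 108 - 46 = 92 \cdot 108 - 46 = 9936 - 46 = 9890$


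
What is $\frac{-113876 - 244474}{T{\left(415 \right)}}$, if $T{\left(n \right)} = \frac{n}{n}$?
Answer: $-358350$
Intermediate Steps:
$T{\left(n \right)} = 1$
$\frac{-113876 - 244474}{T{\left(415 \right)}} = \frac{-113876 - 244474}{1} = \left(-113876 - 244474\right) 1 = \left(-358350\right) 1 = -358350$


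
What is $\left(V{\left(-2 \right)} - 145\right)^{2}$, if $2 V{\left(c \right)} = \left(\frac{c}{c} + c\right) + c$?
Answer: $\frac{85849}{4} \approx 21462.0$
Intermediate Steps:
$V{\left(c \right)} = \frac{1}{2} + c$ ($V{\left(c \right)} = \frac{\left(\frac{c}{c} + c\right) + c}{2} = \frac{\left(1 + c\right) + c}{2} = \frac{1 + 2 c}{2} = \frac{1}{2} + c$)
$\left(V{\left(-2 \right)} - 145\right)^{2} = \left(\left(\frac{1}{2} - 2\right) - 145\right)^{2} = \left(- \frac{3}{2} - 145\right)^{2} = \left(- \frac{293}{2}\right)^{2} = \frac{85849}{4}$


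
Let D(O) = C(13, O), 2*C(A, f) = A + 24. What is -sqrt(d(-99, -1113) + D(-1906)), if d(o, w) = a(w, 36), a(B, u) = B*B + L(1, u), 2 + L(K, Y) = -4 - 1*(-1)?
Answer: -3*sqrt(550570)/2 ≈ -1113.0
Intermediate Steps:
C(A, f) = 12 + A/2 (C(A, f) = (A + 24)/2 = (24 + A)/2 = 12 + A/2)
L(K, Y) = -5 (L(K, Y) = -2 + (-4 - 1*(-1)) = -2 + (-4 + 1) = -2 - 3 = -5)
a(B, u) = -5 + B**2 (a(B, u) = B*B - 5 = B**2 - 5 = -5 + B**2)
D(O) = 37/2 (D(O) = 12 + (1/2)*13 = 12 + 13/2 = 37/2)
d(o, w) = -5 + w**2
-sqrt(d(-99, -1113) + D(-1906)) = -sqrt((-5 + (-1113)**2) + 37/2) = -sqrt((-5 + 1238769) + 37/2) = -sqrt(1238764 + 37/2) = -sqrt(2477565/2) = -3*sqrt(550570)/2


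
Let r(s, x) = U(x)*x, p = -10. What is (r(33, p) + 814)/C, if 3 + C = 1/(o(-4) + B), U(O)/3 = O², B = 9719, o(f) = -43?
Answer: 21151736/29027 ≈ 728.69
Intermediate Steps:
U(O) = 3*O²
r(s, x) = 3*x³ (r(s, x) = (3*x²)*x = 3*x³)
C = -29027/9676 (C = -3 + 1/(-43 + 9719) = -3 + 1/9676 = -29027/9676 ≈ -2.9999)
(r(33, p) + 814)/C = (3*(-10)³ + 814)/(-29027/9676) = (3*(-1000) + 814)*(-9676/29027) = (-3000 + 814)*(-9676/29027) = -2186*(-9676/29027) = 21151736/29027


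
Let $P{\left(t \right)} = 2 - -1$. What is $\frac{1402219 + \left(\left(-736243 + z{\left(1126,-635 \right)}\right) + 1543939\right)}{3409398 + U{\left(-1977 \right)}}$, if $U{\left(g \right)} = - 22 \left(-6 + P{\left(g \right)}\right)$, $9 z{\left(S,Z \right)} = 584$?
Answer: $\frac{19889819}{30685176} \approx 0.64819$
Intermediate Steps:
$z{\left(S,Z \right)} = \frac{584}{9}$ ($z{\left(S,Z \right)} = \frac{1}{9} \cdot 584 = \frac{584}{9}$)
$P{\left(t \right)} = 3$ ($P{\left(t \right)} = 2 + 1 = 3$)
$U{\left(g \right)} = 66$ ($U{\left(g \right)} = - 22 \left(-6 + 3\right) = \left(-22\right) \left(-3\right) = 66$)
$\frac{1402219 + \left(\left(-736243 + z{\left(1126,-635 \right)}\right) + 1543939\right)}{3409398 + U{\left(-1977 \right)}} = \frac{1402219 + \left(\left(-736243 + \frac{584}{9}\right) + 1543939\right)}{3409398 + 66} = \frac{1402219 + \left(- \frac{6625603}{9} + 1543939\right)}{3409464} = \left(1402219 + \frac{7269848}{9}\right) \frac{1}{3409464} = \frac{19889819}{9} \cdot \frac{1}{3409464} = \frac{19889819}{30685176}$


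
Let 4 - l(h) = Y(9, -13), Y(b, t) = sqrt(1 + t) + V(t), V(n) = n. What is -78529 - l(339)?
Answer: -78546 + 2*I*sqrt(3) ≈ -78546.0 + 3.4641*I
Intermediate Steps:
Y(b, t) = t + sqrt(1 + t) (Y(b, t) = sqrt(1 + t) + t = t + sqrt(1 + t))
l(h) = 17 - 2*I*sqrt(3) (l(h) = 4 - (-13 + sqrt(1 - 13)) = 4 - (-13 + sqrt(-12)) = 4 - (-13 + 2*I*sqrt(3)) = 4 + (13 - 2*I*sqrt(3)) = 17 - 2*I*sqrt(3))
-78529 - l(339) = -78529 - (17 - 2*I*sqrt(3)) = -78529 + (-17 + 2*I*sqrt(3)) = -78546 + 2*I*sqrt(3)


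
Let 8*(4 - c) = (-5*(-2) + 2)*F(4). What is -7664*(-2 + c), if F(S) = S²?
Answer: 168608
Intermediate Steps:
c = -20 (c = 4 - (-5*(-2) + 2)*4²/8 = 4 - (10 + 2)*16/8 = 4 - 3*16/2 = 4 - ⅛*192 = 4 - 24 = -20)
-7664*(-2 + c) = -7664*(-2 - 20) = -7664*(-22) = -3832*(-44) = 168608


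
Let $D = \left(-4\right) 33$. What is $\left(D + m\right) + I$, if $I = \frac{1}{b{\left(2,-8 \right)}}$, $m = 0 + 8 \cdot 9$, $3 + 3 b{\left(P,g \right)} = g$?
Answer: $- \frac{663}{11} \approx -60.273$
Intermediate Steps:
$D = -132$
$b{\left(P,g \right)} = -1 + \frac{g}{3}$
$m = 72$ ($m = 0 + 72 = 72$)
$I = - \frac{3}{11}$ ($I = \frac{1}{-1 + \frac{1}{3} \left(-8\right)} = \frac{1}{-1 - \frac{8}{3}} = \frac{1}{- \frac{11}{3}} = - \frac{3}{11} \approx -0.27273$)
$\left(D + m\right) + I = \left(-132 + 72\right) - \frac{3}{11} = -60 - \frac{3}{11} = - \frac{663}{11}$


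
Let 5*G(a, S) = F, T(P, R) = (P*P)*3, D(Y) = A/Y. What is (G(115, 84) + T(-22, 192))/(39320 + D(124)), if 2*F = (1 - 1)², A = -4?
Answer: 45012/1218919 ≈ 0.036928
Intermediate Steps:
D(Y) = -4/Y
T(P, R) = 3*P² (T(P, R) = P²*3 = 3*P²)
F = 0 (F = (1 - 1)²/2 = (½)*0² = (½)*0 = 0)
G(a, S) = 0 (G(a, S) = (⅕)*0 = 0)
(G(115, 84) + T(-22, 192))/(39320 + D(124)) = (0 + 3*(-22)²)/(39320 - 4/124) = (0 + 3*484)/(39320 - 4*1/124) = (0 + 1452)/(39320 - 1/31) = 1452/(1218919/31) = 1452*(31/1218919) = 45012/1218919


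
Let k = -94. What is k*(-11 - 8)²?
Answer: -33934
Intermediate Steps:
k*(-11 - 8)² = -94*(-11 - 8)² = -94*(-19)² = -94*361 = -33934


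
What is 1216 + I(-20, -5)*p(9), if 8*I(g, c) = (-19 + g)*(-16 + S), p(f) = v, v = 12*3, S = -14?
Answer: 6481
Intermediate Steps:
v = 36
p(f) = 36
I(g, c) = 285/4 - 15*g/4 (I(g, c) = ((-19 + g)*(-16 - 14))/8 = ((-19 + g)*(-30))/8 = (570 - 30*g)/8 = 285/4 - 15*g/4)
1216 + I(-20, -5)*p(9) = 1216 + (285/4 - 15/4*(-20))*36 = 1216 + (285/4 + 75)*36 = 1216 + (585/4)*36 = 1216 + 5265 = 6481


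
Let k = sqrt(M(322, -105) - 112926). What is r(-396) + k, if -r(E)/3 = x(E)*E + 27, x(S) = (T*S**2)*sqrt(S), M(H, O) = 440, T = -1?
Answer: -81 + I*sqrt(112486) - 1117784448*I*sqrt(11) ≈ -81.0 - 3.7073e+9*I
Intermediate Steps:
x(S) = -S**(5/2) (x(S) = (-S**2)*sqrt(S) = -S**(5/2))
k = I*sqrt(112486) (k = sqrt(440 - 112926) = sqrt(-112486) = I*sqrt(112486) ≈ 335.39*I)
r(E) = -81 + 3*E**(7/2) (r(E) = -3*((-E**(5/2))*E + 27) = -3*(-E**(7/2) + 27) = -3*(27 - E**(7/2)) = -81 + 3*E**(7/2))
r(-396) + k = (-81 + 3*(-396)**(7/2)) + I*sqrt(112486) = (-81 + 3*(-372594816*I*sqrt(11))) + I*sqrt(112486) = (-81 - 1117784448*I*sqrt(11)) + I*sqrt(112486) = -81 + I*sqrt(112486) - 1117784448*I*sqrt(11)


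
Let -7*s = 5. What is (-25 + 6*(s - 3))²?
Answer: 109561/49 ≈ 2235.9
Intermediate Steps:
s = -5/7 (s = -⅐*5 = -5/7 ≈ -0.71429)
(-25 + 6*(s - 3))² = (-25 + 6*(-5/7 - 3))² = (-25 + 6*(-26/7))² = (-25 - 156/7)² = (-331/7)² = 109561/49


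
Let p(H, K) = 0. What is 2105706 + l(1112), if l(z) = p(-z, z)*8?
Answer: 2105706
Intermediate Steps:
l(z) = 0 (l(z) = 0*8 = 0)
2105706 + l(1112) = 2105706 + 0 = 2105706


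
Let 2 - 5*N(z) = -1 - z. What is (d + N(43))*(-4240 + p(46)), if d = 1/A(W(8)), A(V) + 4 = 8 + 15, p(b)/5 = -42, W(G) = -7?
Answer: -782310/19 ≈ -41174.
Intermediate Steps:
N(z) = 3/5 + z/5 (N(z) = 2/5 - (-1 - z)/5 = 2/5 + (1/5 + z/5) = 3/5 + z/5)
p(b) = -210 (p(b) = 5*(-42) = -210)
A(V) = 19 (A(V) = -4 + (8 + 15) = -4 + 23 = 19)
d = 1/19 ≈ 0.052632
(d + N(43))*(-4240 + p(46)) = (1/19 + (3/5 + (1/5)*43))*(-4240 - 210) = (1/19 + (3/5 + 43/5))*(-4450) = (1/19 + 46/5)*(-4450) = (879/95)*(-4450) = -782310/19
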